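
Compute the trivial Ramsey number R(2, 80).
R(2, 80) = 80

R(2, k) = k for all k ≥ 2: in a 2-colouring of K_k, either some edge is red (a red K_2) or all edges are blue (a blue K_k). And K_{79} coloured all-blue has no blue K_80, so R(2, 80) > 79. Hence R(2, 80) = 80.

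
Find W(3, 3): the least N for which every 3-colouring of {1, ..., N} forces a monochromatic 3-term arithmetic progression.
W(3, 3) = 27

This is a classical value, W(3, 3) = 27, established by combining an explicit 3-colouring of {1, ..., 26} with no monochromatic 3-AP (giving the lower bound W(3, 3) > 26) and a finite case analysis / exhaustive computer search showing every 3-colouring of {1, ..., 27} has such an AP.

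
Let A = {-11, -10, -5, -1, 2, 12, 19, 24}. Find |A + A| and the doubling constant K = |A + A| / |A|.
K = |A + A| / |A| = 33/8

Enumerate A + A = {a + b : a, b ∈ A}. With |A| = 8, there are |A|^2 = 64 ordered sum pairs; collecting distinct values, A + A = {-22, -21, -20, -16, -15, -12, -11, -10, -9, -8, -6, -3, -2, 1, 2, 4, 7, 8, 9, 11, 13, 14, 18, 19, 21, 23, 24, 26, 31, 36, 38, 43, 48}, so |A + A| = 33. Thus K = 33/8. For comparison, the minimum possible |A + A| over all 8-element sets is 2·8 − 1 = 15 (so min K = 15/8), attained only by arithmetic progressions.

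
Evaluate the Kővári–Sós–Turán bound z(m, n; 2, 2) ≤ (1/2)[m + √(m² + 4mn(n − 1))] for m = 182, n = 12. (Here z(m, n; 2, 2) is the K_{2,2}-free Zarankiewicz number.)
z(182, 12; 2, 2) ≤ (1/2)[182 + √(182² + 4·182·12·11)] = (1/2)[182 + √129220] = 270.7359

Kővári–Sós–Turán: let r_1, ..., r_182 be the row sums and z = Σ r_i the total number of 1s. Each pair of columns can share at most one row with both entries 1 (else a 2×2 all-ones block appears), so Σ_i C(r_i, 2) ≤ C(12, 2) = 66. By convexity Σ_i C(r_i, 2) ≥ 182·C(z/182, 2) = z(z − 182)/(2·182), giving z² − 182z − 182·12·11 ≤ 0 and hence z ≤ (1/2)[182 + √(33124 + 4·24024)] = (1/2)[182 + √129220] ≈ (1/2)(182 + 359.4718) = 270.7359.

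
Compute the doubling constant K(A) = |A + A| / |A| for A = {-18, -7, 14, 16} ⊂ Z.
K = |A + A| / |A| = 10/4 = 5/2

Enumerate A + A = {a + b : a, b ∈ A}. With |A| = 4, there are |A|^2 = 16 ordered sum pairs; collecting distinct values, A + A = {-36, -25, -14, -4, -2, 7, 9, 28, 30, 32}, so |A + A| = 10. Thus K = 10/4 = 5/2. For comparison, the minimum possible |A + A| over all 4-element sets is 2·4 − 1 = 7 (so min K = 7/4), attained only by arithmetic progressions.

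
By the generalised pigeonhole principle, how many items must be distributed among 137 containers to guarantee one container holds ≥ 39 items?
n = (39 − 1)·137 + 1 = 5207

By the generalised pigeonhole principle, to guarantee some box contains ≥ r objects we need more than (r − 1) · k objects total. Threshold: n = (r − 1) · k + 1. With r = 39 and k = 137: n = 38 · 137 + 1 = 5206 + 1 = 5207. For n = 5206 = 38 · 137, we can put exactly 38 objects in every box, avoiding 39 in any single one — so 5207 is tight.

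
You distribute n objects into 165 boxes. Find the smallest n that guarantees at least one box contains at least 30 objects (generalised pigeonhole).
n = (30 − 1)·165 + 1 = 4786

By the generalised pigeonhole principle, to guarantee some box contains ≥ r objects we need more than (r − 1) · k objects total. Threshold: n = (r − 1) · k + 1. With r = 30 and k = 165: n = 29 · 165 + 1 = 4785 + 1 = 4786. For n = 4785 = 29 · 165, we can put exactly 29 objects in every box, avoiding 30 in any single one — so 4786 is tight.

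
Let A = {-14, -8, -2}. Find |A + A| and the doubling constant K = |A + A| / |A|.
K = |A + A| / |A| = 5/3

Enumerate A + A = {a + b : a, b ∈ A}. With |A| = 3, there are |A|^2 = 9 ordered sum pairs; collecting distinct values, A + A = {-28, -22, -16, -10, -4}, so |A + A| = 5. Thus K = 5/3. Here |A + A| = 2|A| − 1 = 5, the minimum possible — so K = 5/3 is minimal, which holds iff A is an arithmetic progression.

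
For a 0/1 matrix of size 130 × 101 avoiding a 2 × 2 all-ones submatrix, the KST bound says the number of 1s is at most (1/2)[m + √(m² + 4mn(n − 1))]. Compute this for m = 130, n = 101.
z(130, 101; 2, 2) ≤ (1/2)[130 + √(130² + 4·130·101·100)] = (1/2)[130 + √5268900] = 1212.7042

Kővári–Sós–Turán: let r_1, ..., r_130 be the row sums and z = Σ r_i the total number of 1s. Each pair of columns can share at most one row with both entries 1 (else a 2×2 all-ones block appears), so Σ_i C(r_i, 2) ≤ C(101, 2) = 5050. By convexity Σ_i C(r_i, 2) ≥ 130·C(z/130, 2) = z(z − 130)/(2·130), giving z² − 130z − 130·101·100 ≤ 0 and hence z ≤ (1/2)[130 + √(16900 + 4·1313000)] = (1/2)[130 + √5268900] ≈ (1/2)(130 + 2295.4085) = 1212.7042.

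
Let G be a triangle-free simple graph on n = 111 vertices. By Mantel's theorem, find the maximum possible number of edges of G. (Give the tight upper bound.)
ex(111, K_3) = ⌊111^2/4⌋ = 3080

Mantel (1907): a triangle-free graph on n vertices has at most ⌊n^2/4⌋ edges, with equality for the complete bipartite graph K_{⌊n/2⌋, ⌈n/2⌉}. For n = 111: ⌊111^2/4⌋ = ⌊12321/4⌋ = 3080. The extremal graph is K_{55, 56}, which has 55·56 = 3080 edges.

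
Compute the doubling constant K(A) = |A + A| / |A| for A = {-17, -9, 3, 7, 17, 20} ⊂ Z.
K = |A + A| / |A| = 21/6 = 7/2

Enumerate A + A = {a + b : a, b ∈ A}. With |A| = 6, there are |A|^2 = 36 ordered sum pairs; collecting distinct values, A + A = {-34, -26, -18, -14, -10, -6, -2, 0, 3, 6, 8, 10, 11, 14, 20, 23, 24, 27, 34, 37, 40}, so |A + A| = 21. Thus K = 21/6 = 7/2. For comparison, the minimum possible |A + A| over all 6-element sets is 2·6 − 1 = 11 (so min K = 11/6), attained only by arithmetic progressions.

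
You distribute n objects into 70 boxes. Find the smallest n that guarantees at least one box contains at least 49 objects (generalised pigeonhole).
n = (49 − 1)·70 + 1 = 3361

By the generalised pigeonhole principle, to guarantee some box contains ≥ r objects we need more than (r − 1) · k objects total. Threshold: n = (r − 1) · k + 1. With r = 49 and k = 70: n = 48 · 70 + 1 = 3360 + 1 = 3361. For n = 3360 = 48 · 70, we can put exactly 48 objects in every box, avoiding 49 in any single one — so 3361 is tight.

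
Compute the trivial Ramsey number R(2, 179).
R(2, 179) = 179

R(2, k) = k for all k ≥ 2: in a 2-colouring of K_k, either some edge is red (a red K_2) or all edges are blue (a blue K_k). And K_{178} coloured all-blue has no blue K_179, so R(2, 179) > 178. Hence R(2, 179) = 179.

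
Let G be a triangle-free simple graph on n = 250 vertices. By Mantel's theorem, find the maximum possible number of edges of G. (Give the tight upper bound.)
ex(250, K_3) = ⌊250^2/4⌋ = 15625

Mantel (1907): a triangle-free graph on n vertices has at most ⌊n^2/4⌋ edges, with equality for the complete bipartite graph K_{⌊n/2⌋, ⌈n/2⌉}. For n = 250: ⌊250^2/4⌋ = ⌊62500/4⌋ = 15625. The extremal graph is K_{125, 125}, which has 125·125 = 15625 edges.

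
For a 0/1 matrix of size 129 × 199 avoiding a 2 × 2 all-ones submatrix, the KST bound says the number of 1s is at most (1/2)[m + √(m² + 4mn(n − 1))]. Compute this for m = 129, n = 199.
z(129, 199; 2, 2) ≤ (1/2)[129 + √(129² + 4·129·199·198)] = (1/2)[129 + √20348073] = 2319.9419

Kővári–Sós–Turán: let r_1, ..., r_129 be the row sums and z = Σ r_i the total number of 1s. Each pair of columns can share at most one row with both entries 1 (else a 2×2 all-ones block appears), so Σ_i C(r_i, 2) ≤ C(199, 2) = 19701. By convexity Σ_i C(r_i, 2) ≥ 129·C(z/129, 2) = z(z − 129)/(2·129), giving z² − 129z − 129·199·198 ≤ 0 and hence z ≤ (1/2)[129 + √(16641 + 4·5082858)] = (1/2)[129 + √20348073] ≈ (1/2)(129 + 4510.8838) = 2319.9419.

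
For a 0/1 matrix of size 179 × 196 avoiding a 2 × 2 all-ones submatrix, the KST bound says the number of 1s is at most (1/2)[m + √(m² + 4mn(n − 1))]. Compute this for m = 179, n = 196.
z(179, 196; 2, 2) ≤ (1/2)[179 + √(179² + 4·179·196·195)] = (1/2)[179 + √27397561] = 2706.634

Kővári–Sós–Turán: let r_1, ..., r_179 be the row sums and z = Σ r_i the total number of 1s. Each pair of columns can share at most one row with both entries 1 (else a 2×2 all-ones block appears), so Σ_i C(r_i, 2) ≤ C(196, 2) = 19110. By convexity Σ_i C(r_i, 2) ≥ 179·C(z/179, 2) = z(z − 179)/(2·179), giving z² − 179z − 179·196·195 ≤ 0 and hence z ≤ (1/2)[179 + √(32041 + 4·6841380)] = (1/2)[179 + √27397561] ≈ (1/2)(179 + 5234.268) = 2706.634.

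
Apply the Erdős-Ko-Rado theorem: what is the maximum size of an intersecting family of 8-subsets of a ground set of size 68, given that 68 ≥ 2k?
max |F| = C(67, 7) = 869648208

Erdős-Ko-Rado (1961): when n ≥ 2k, max |F| = C(n−1, k−1). The bound is attained by the star {A : i ∈ A} for any fixed i ∈ [n]. Here C(68−1, 8−1) = C(67, 7) = 869648208.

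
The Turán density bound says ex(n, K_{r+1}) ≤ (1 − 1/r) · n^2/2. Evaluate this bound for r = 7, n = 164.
Turán density bound = (6/7) · 164^2/2 = 80688/7 ≈ 11526.8571

Turán's theorem: ex(n, K_{r+1}) is achieved by the complete r-partite Turán graph T(n, r) with parts as balanced as possible, and is at most (1 − 1/r) · n^2/2. For r = 7, n = 164: the density bound is (6/7) · 26896/2 = 80688/7 ≈ 11526.8571. The integer-valued extremum is e(T(164, 7)) = 11526, which is strictly less than the density bound 80688/7 since 7 ∤ 164 (the parts of T(164, 7) cannot all be equal).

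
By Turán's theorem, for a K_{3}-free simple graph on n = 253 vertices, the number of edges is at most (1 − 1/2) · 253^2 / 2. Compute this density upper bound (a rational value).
Turán density bound = (1/2) · 253^2/2 = 64009/4 ≈ 16002.25

Turán's theorem: ex(n, K_{r+1}) is achieved by the complete r-partite Turán graph T(n, r) with parts as balanced as possible, and is at most (1 − 1/r) · n^2/2. For r = 2, n = 253: the density bound is (1/2) · 64009/2 = 64009/4 ≈ 16002.25. The integer-valued extremum is e(T(253, 2)) = 16002, which is strictly less than the density bound 64009/4 since 2 ∤ 253 (the parts of T(253, 2) cannot all be equal).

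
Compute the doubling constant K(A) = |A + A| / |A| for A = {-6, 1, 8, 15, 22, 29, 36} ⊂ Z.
K = |A + A| / |A| = 13/7

Enumerate A + A = {a + b : a, b ∈ A}. With |A| = 7, there are |A|^2 = 49 ordered sum pairs; collecting distinct values, A + A = {-12, -5, 2, 9, 16, 23, 30, 37, 44, 51, 58, 65, 72}, so |A + A| = 13. Thus K = 13/7. Here |A + A| = 2|A| − 1 = 13, the minimum possible — so K = 13/7 is minimal, which holds iff A is an arithmetic progression.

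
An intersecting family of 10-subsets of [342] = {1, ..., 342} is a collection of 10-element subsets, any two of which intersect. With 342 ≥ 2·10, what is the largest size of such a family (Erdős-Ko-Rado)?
max |F| = C(341, 9) = 154451221472380690

Erdős-Ko-Rado (1961): when n ≥ 2k, max |F| = C(n−1, k−1). The bound is attained by the star {A : i ∈ A} for any fixed i ∈ [n]. Here C(342−1, 10−1) = C(341, 9) = 154451221472380690.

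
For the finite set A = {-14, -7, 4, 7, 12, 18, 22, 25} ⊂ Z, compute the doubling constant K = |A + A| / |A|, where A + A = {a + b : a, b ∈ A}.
K = |A + A| / |A| = 32/8 = 4

Enumerate A + A = {a + b : a, b ∈ A}. With |A| = 8, there are |A|^2 = 64 ordered sum pairs; collecting distinct values, A + A = {-28, -21, -14, -10, -7, -3, -2, 0, 4, 5, 8, 11, 14, 15, 16, 18, 19, 22, 24, 25, 26, 29, 30, 32, 34, 36, 37, 40, 43, 44, 47, 50}, so |A + A| = 32. Thus K = 32/8 = 4. For comparison, the minimum possible |A + A| over all 8-element sets is 2·8 − 1 = 15 (so min K = 15/8), attained only by arithmetic progressions.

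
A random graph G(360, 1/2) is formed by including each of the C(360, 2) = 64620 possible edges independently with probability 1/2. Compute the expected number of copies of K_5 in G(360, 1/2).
E[# K_5] = C(360, 5) · (1/2)^C(5, 2) = 49002354072 / 2^10 = 6125294259/128 = 47853861.3984375

For each 5-subset S of vertices (there are C(360, 5) = 49002354072 such S), let X_S = 1 if S induces a K_5 (all C(5, 2) = 10 edges present). Then P(X_S = 1) = (1/2)^10 = 1/1024. By linearity of expectation, E[# K_5] = C(360, 5) · (1/2)^10 = 49002354072 / 1024 = 6125294259/128 = 47853861.3984375.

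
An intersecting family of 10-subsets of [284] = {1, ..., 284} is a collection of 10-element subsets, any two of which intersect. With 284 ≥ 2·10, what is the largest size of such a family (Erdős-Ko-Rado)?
max |F| = C(283, 9) = 28216777029721225

The Erdős-Ko-Rado theorem states: for n ≥ 2k, an intersecting family of k-subsets of an n-element set has size at most C(n − 1, k − 1), with equality for 'star' families {A ⊆ [n] : |A| = k, i ∈ A} (fix an element i). For n = 284, k = 10: C(283, 9) = 28216777029721225.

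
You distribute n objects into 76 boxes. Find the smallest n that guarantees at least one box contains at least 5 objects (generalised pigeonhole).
n = (5 − 1)·76 + 1 = 305

By the generalised pigeonhole principle, to guarantee some box contains ≥ r objects we need more than (r − 1) · k objects total. Threshold: n = (r − 1) · k + 1. With r = 5 and k = 76: n = 4 · 76 + 1 = 304 + 1 = 305. For n = 304 = 4 · 76, we can put exactly 4 objects in every box, avoiding 5 in any single one — so 305 is tight.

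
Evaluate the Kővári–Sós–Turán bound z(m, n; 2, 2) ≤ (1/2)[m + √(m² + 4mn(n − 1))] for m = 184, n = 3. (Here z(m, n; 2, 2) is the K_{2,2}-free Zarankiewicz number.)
z(184, 3; 2, 2) ≤ (1/2)[184 + √(184² + 4·184·3·2)] = (1/2)[184 + √38272] = 189.8162

Kővári–Sós–Turán: let r_1, ..., r_184 be the row sums and z = Σ r_i the total number of 1s. Each pair of columns can share at most one row with both entries 1 (else a 2×2 all-ones block appears), so Σ_i C(r_i, 2) ≤ C(3, 2) = 3. By convexity Σ_i C(r_i, 2) ≥ 184·C(z/184, 2) = z(z − 184)/(2·184), giving z² − 184z − 184·3·2 ≤ 0 and hence z ≤ (1/2)[184 + √(33856 + 4·1104)] = (1/2)[184 + √38272] ≈ (1/2)(184 + 195.6323) = 189.8162.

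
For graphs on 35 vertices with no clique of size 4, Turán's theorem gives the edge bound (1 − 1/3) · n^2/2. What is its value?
Turán density bound = (2/3) · 35^2/2 = 1225/3 ≈ 408.3333

Turán's theorem: ex(n, K_{r+1}) is achieved by the complete r-partite Turán graph T(n, r) with parts as balanced as possible, and is at most (1 − 1/r) · n^2/2. For r = 3, n = 35: the density bound is (2/3) · 1225/2 = 1225/3 ≈ 408.3333. The integer-valued extremum is e(T(35, 3)) = 408, which is strictly less than the density bound 1225/3 since 3 ∤ 35 (the parts of T(35, 3) cannot all be equal).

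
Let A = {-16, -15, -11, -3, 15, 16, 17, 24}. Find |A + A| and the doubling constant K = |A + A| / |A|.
K = |A + A| / |A| = 32/8 = 4

Enumerate A + A = {a + b : a, b ∈ A}. With |A| = 8, there are |A|^2 = 64 ordered sum pairs; collecting distinct values, A + A = {-32, -31, -30, -27, -26, -22, -19, -18, -14, -6, -1, 0, 1, 2, 4, 5, 6, 8, 9, 12, 13, 14, 21, 30, 31, 32, 33, 34, 39, 40, 41, 48}, so |A + A| = 32. Thus K = 32/8 = 4. For comparison, the minimum possible |A + A| over all 8-element sets is 2·8 − 1 = 15 (so min K = 15/8), attained only by arithmetic progressions.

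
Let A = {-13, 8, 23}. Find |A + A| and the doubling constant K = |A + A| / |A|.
K = |A + A| / |A| = 6/3 = 2

Enumerate A + A = {a + b : a, b ∈ A}. With |A| = 3, there are |A|^2 = 9 ordered sum pairs; collecting distinct values, A + A = {-26, -5, 10, 16, 31, 46}, so |A + A| = 6. Thus K = 6/3 = 2. For comparison, the minimum possible |A + A| over all 3-element sets is 2·3 − 1 = 5 (so min K = 5/3), attained only by arithmetic progressions.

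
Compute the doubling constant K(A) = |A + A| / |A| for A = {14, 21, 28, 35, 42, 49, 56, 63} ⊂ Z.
K = |A + A| / |A| = 15/8

Enumerate A + A = {a + b : a, b ∈ A}. With |A| = 8, there are |A|^2 = 64 ordered sum pairs; collecting distinct values, A + A = {28, 35, 42, 49, 56, 63, 70, 77, 84, 91, 98, 105, 112, 119, 126}, so |A + A| = 15. Thus K = 15/8. Here |A + A| = 2|A| − 1 = 15, the minimum possible — so K = 15/8 is minimal, which holds iff A is an arithmetic progression.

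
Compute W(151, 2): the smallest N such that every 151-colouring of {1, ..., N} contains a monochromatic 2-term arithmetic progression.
W(151, 2) = 151 + 1 = 152

A 2-term AP is any pair of integers, so a monochromatic 2-AP exists iff some colour is used at least twice. With 151 colours, the colouring i ↦ i on {1, ..., 151} uses each colour once, avoiding any monochromatic pair, so W(151, 2) > 151. For {1, ..., 152}, pigeonhole forces two integers of the same colour, which form a monochromatic 2-AP. Hence W(151, 2) = 152.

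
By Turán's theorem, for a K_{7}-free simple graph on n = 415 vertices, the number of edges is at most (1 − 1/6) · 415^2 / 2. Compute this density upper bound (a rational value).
Turán density bound = (5/6) · 415^2/2 = 861125/12 ≈ 71760.4167

Turán's theorem: ex(n, K_{r+1}) is achieved by the complete r-partite Turán graph T(n, r) with parts as balanced as possible, and is at most (1 − 1/r) · n^2/2. For r = 6, n = 415: the density bound is (5/6) · 172225/2 = 861125/12 ≈ 71760.4167. The integer-valued extremum is e(T(415, 6)) = 71760, which is strictly less than the density bound 861125/12 since 6 ∤ 415 (the parts of T(415, 6) cannot all be equal).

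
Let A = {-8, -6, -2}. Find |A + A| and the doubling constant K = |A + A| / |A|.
K = |A + A| / |A| = 6/3 = 2

Enumerate A + A = {a + b : a, b ∈ A}. With |A| = 3, there are |A|^2 = 9 ordered sum pairs; collecting distinct values, A + A = {-16, -14, -12, -10, -8, -4}, so |A + A| = 6. Thus K = 6/3 = 2. For comparison, the minimum possible |A + A| over all 3-element sets is 2·3 − 1 = 5 (so min K = 5/3), attained only by arithmetic progressions.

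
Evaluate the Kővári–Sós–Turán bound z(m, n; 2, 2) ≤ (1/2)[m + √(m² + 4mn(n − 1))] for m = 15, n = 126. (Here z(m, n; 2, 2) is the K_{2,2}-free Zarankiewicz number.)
z(15, 126; 2, 2) ≤ (1/2)[15 + √(15² + 4·15·126·125)] = (1/2)[15 + √945225] = 493.6134

Kővári–Sós–Turán: let r_1, ..., r_15 be the row sums and z = Σ r_i the total number of 1s. Each pair of columns can share at most one row with both entries 1 (else a 2×2 all-ones block appears), so Σ_i C(r_i, 2) ≤ C(126, 2) = 7875. By convexity Σ_i C(r_i, 2) ≥ 15·C(z/15, 2) = z(z − 15)/(2·15), giving z² − 15z − 15·126·125 ≤ 0 and hence z ≤ (1/2)[15 + √(225 + 4·236250)] = (1/2)[15 + √945225] ≈ (1/2)(15 + 972.2268) = 493.6134.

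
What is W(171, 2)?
W(171, 2) = 171 + 1 = 172

A 2-term AP is any pair of integers, so a monochromatic 2-AP exists iff some colour is used at least twice. With 171 colours, the colouring i ↦ i on {1, ..., 171} uses each colour once, avoiding any monochromatic pair, so W(171, 2) > 171. For {1, ..., 172}, pigeonhole forces two integers of the same colour, which form a monochromatic 2-AP. Hence W(171, 2) = 172.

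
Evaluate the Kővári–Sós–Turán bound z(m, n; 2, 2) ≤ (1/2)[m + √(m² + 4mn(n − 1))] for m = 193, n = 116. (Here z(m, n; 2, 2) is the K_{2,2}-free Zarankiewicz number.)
z(193, 116; 2, 2) ≤ (1/2)[193 + √(193² + 4·193·116·115)] = (1/2)[193 + √10335729] = 1703.9614

Kővári–Sós–Turán: let r_1, ..., r_193 be the row sums and z = Σ r_i the total number of 1s. Each pair of columns can share at most one row with both entries 1 (else a 2×2 all-ones block appears), so Σ_i C(r_i, 2) ≤ C(116, 2) = 6670. By convexity Σ_i C(r_i, 2) ≥ 193·C(z/193, 2) = z(z − 193)/(2·193), giving z² − 193z − 193·116·115 ≤ 0 and hence z ≤ (1/2)[193 + √(37249 + 4·2574620)] = (1/2)[193 + √10335729] ≈ (1/2)(193 + 3214.9229) = 1703.9614.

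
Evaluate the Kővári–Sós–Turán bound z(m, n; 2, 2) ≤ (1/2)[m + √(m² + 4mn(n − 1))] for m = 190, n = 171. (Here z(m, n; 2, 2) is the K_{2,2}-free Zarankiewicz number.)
z(190, 171; 2, 2) ≤ (1/2)[190 + √(190² + 4·190·171·170)] = (1/2)[190 + √22129300] = 2447.0895

Kővári–Sós–Turán: let r_1, ..., r_190 be the row sums and z = Σ r_i the total number of 1s. Each pair of columns can share at most one row with both entries 1 (else a 2×2 all-ones block appears), so Σ_i C(r_i, 2) ≤ C(171, 2) = 14535. By convexity Σ_i C(r_i, 2) ≥ 190·C(z/190, 2) = z(z − 190)/(2·190), giving z² − 190z − 190·171·170 ≤ 0 and hence z ≤ (1/2)[190 + √(36100 + 4·5523300)] = (1/2)[190 + √22129300] ≈ (1/2)(190 + 4704.179) = 2447.0895.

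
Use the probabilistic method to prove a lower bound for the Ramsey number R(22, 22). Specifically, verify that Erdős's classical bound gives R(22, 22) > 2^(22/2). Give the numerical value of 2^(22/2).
2^(22/2) = 2048; so R(22, 22) > 2048

Colour each edge of K_n uniformly at random with red/blue. The expected number of monochromatic K_22 is C(n, 22) · 2 · 2^(−C(22,2)). If C(n, 22) · 2^(1 − C(22,2)) < 1, then with positive probability no monochromatic K_22 exists, so R(22, 22) > n. The standard estimate C(n, 22) ≤ n^22/22! shows this inequality holds whenever n ≤ 2^(22/2) (since 22! · 2^(C(22,2) − 1) > 2^(22^2/2) ≥ n^22). Hence R(22, 22) > 2^(22/2) = 2048.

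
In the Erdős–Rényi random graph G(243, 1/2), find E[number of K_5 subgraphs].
E[# K_5] = C(243, 5) · (1/2)^C(5, 2) = 6774333588 / 2^10 = 1693583397/256 ≈ 6615560.144531

For each 5-subset S of vertices (there are C(243, 5) = 6774333588 such S), let X_S = 1 if S induces a K_5 (all C(5, 2) = 10 edges present). Then P(X_S = 1) = (1/2)^10 = 1/1024. By linearity of expectation, E[# K_5] = C(243, 5) · (1/2)^10 = 6774333588 / 1024 = 1693583397/256 ≈ 6615560.144531.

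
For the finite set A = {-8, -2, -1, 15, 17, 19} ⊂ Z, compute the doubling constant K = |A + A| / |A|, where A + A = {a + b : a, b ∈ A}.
K = |A + A| / |A| = 20/6 = 10/3

Enumerate A + A = {a + b : a, b ∈ A}. With |A| = 6, there are |A|^2 = 36 ordered sum pairs; collecting distinct values, A + A = {-16, -10, -9, -4, -3, -2, 7, 9, 11, 13, 14, 15, 16, 17, 18, 30, 32, 34, 36, 38}, so |A + A| = 20. Thus K = 20/6 = 10/3. For comparison, the minimum possible |A + A| over all 6-element sets is 2·6 − 1 = 11 (so min K = 11/6), attained only by arithmetic progressions.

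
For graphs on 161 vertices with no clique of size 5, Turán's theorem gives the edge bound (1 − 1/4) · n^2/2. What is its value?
Turán density bound = (3/4) · 161^2/2 = 77763/8 ≈ 9720.375

Turán's theorem: ex(n, K_{r+1}) is achieved by the complete r-partite Turán graph T(n, r) with parts as balanced as possible, and is at most (1 − 1/r) · n^2/2. For r = 4, n = 161: the density bound is (3/4) · 25921/2 = 77763/8 ≈ 9720.375. The integer-valued extremum is e(T(161, 4)) = 9720, which is strictly less than the density bound 77763/8 since 4 ∤ 161 (the parts of T(161, 4) cannot all be equal).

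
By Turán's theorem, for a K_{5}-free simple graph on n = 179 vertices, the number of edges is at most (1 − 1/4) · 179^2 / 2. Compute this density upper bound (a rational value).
Turán density bound = (3/4) · 179^2/2 = 96123/8 ≈ 12015.375

Turán's theorem: ex(n, K_{r+1}) is achieved by the complete r-partite Turán graph T(n, r) with parts as balanced as possible, and is at most (1 − 1/r) · n^2/2. For r = 4, n = 179: the density bound is (3/4) · 32041/2 = 96123/8 ≈ 12015.375. The integer-valued extremum is e(T(179, 4)) = 12015, which is strictly less than the density bound 96123/8 since 4 ∤ 179 (the parts of T(179, 4) cannot all be equal).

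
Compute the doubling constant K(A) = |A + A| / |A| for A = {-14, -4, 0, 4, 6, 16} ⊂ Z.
K = |A + A| / |A| = 17/6

Enumerate A + A = {a + b : a, b ∈ A}. With |A| = 6, there are |A|^2 = 36 ordered sum pairs; collecting distinct values, A + A = {-28, -18, -14, -10, -8, -4, 0, 2, 4, 6, 8, 10, 12, 16, 20, 22, 32}, so |A + A| = 17. Thus K = 17/6. For comparison, the minimum possible |A + A| over all 6-element sets is 2·6 − 1 = 11 (so min K = 11/6), attained only by arithmetic progressions.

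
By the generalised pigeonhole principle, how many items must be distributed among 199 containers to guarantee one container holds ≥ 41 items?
n = (41 − 1)·199 + 1 = 7961

By the generalised pigeonhole principle, to guarantee some box contains ≥ r objects we need more than (r − 1) · k objects total. Threshold: n = (r − 1) · k + 1. With r = 41 and k = 199: n = 40 · 199 + 1 = 7960 + 1 = 7961. For n = 7960 = 40 · 199, we can put exactly 40 objects in every box, avoiding 41 in any single one — so 7961 is tight.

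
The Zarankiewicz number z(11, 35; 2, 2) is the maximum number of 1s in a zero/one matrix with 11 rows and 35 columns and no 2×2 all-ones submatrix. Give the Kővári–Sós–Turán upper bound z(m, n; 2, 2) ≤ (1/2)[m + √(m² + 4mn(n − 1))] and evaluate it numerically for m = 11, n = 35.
z(11, 35; 2, 2) ≤ (1/2)[11 + √(11² + 4·11·35·34)] = (1/2)[11 + √52481] = 120.0437

Kővári–Sós–Turán: let r_1, ..., r_11 be the row sums and z = Σ r_i the total number of 1s. Each pair of columns can share at most one row with both entries 1 (else a 2×2 all-ones block appears), so Σ_i C(r_i, 2) ≤ C(35, 2) = 595. By convexity Σ_i C(r_i, 2) ≥ 11·C(z/11, 2) = z(z − 11)/(2·11), giving z² − 11z − 11·35·34 ≤ 0 and hence z ≤ (1/2)[11 + √(121 + 4·13090)] = (1/2)[11 + √52481] ≈ (1/2)(11 + 229.0873) = 120.0437.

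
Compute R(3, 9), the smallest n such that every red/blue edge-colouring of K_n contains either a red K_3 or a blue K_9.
R(3, 9) = 36

Lower bound: an explicit 2-colouring of K_{35} (typically a Paley-type or other structured construction) avoids a red K_3 and a blue K_9, showing R(3, 9) > 35.
Upper bound: the simple Erdős–Szekeres recurrence only gives R(3, 9) ≤ 37; the tight bound R(3, 9) ≤ 36 requires a sharper case analysis (or computer search) of 2-colourings of K_{36}.
Hence R(3, 9) = 36.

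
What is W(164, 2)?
W(164, 2) = 164 + 1 = 165

A 2-term AP is any pair of integers, so a monochromatic 2-AP exists iff some colour is used at least twice. With 164 colours, the colouring i ↦ i on {1, ..., 164} uses each colour once, avoiding any monochromatic pair, so W(164, 2) > 164. For {1, ..., 165}, pigeonhole forces two integers of the same colour, which form a monochromatic 2-AP. Hence W(164, 2) = 165.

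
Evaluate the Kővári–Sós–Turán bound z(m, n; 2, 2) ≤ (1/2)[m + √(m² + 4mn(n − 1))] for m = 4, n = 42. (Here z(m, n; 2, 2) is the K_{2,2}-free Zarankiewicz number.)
z(4, 42; 2, 2) ≤ (1/2)[4 + √(4² + 4·4·42·41)] = (1/2)[4 + √27568] = 85.0181

Kővári–Sós–Turán: let r_1, ..., r_4 be the row sums and z = Σ r_i the total number of 1s. Each pair of columns can share at most one row with both entries 1 (else a 2×2 all-ones block appears), so Σ_i C(r_i, 2) ≤ C(42, 2) = 861. By convexity Σ_i C(r_i, 2) ≥ 4·C(z/4, 2) = z(z − 4)/(2·4), giving z² − 4z − 4·42·41 ≤ 0 and hence z ≤ (1/2)[4 + √(16 + 4·6888)] = (1/2)[4 + √27568] ≈ (1/2)(4 + 166.0361) = 85.0181.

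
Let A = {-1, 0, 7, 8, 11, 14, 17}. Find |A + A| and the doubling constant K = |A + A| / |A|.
K = |A + A| / |A| = 22/7

Enumerate A + A = {a + b : a, b ∈ A}. With |A| = 7, there are |A|^2 = 49 ordered sum pairs; collecting distinct values, A + A = {-2, -1, 0, 6, 7, 8, 10, 11, 13, 14, 15, 16, 17, 18, 19, 21, 22, 24, 25, 28, 31, 34}, so |A + A| = 22. Thus K = 22/7. For comparison, the minimum possible |A + A| over all 7-element sets is 2·7 − 1 = 13 (so min K = 13/7), attained only by arithmetic progressions.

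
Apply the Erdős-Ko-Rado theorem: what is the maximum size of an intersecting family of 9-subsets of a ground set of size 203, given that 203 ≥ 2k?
max |F| = C(202, 8) = 59749197232725

The Erdős-Ko-Rado theorem states: for n ≥ 2k, an intersecting family of k-subsets of an n-element set has size at most C(n − 1, k − 1), with equality for 'star' families {A ⊆ [n] : |A| = k, i ∈ A} (fix an element i). For n = 203, k = 9: C(202, 8) = 59749197232725.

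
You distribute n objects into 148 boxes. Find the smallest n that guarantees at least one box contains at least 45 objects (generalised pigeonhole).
n = (45 − 1)·148 + 1 = 6513

By the generalised pigeonhole principle, to guarantee some box contains ≥ r objects we need more than (r − 1) · k objects total. Threshold: n = (r − 1) · k + 1. With r = 45 and k = 148: n = 44 · 148 + 1 = 6512 + 1 = 6513. For n = 6512 = 44 · 148, we can put exactly 44 objects in every box, avoiding 45 in any single one — so 6513 is tight.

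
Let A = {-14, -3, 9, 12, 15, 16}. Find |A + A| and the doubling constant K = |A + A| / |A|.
K = |A + A| / |A| = 20/6 = 10/3

Enumerate A + A = {a + b : a, b ∈ A}. With |A| = 6, there are |A|^2 = 36 ordered sum pairs; collecting distinct values, A + A = {-28, -17, -6, -5, -2, 1, 2, 6, 9, 12, 13, 18, 21, 24, 25, 27, 28, 30, 31, 32}, so |A + A| = 20. Thus K = 20/6 = 10/3. For comparison, the minimum possible |A + A| over all 6-element sets is 2·6 − 1 = 11 (so min K = 11/6), attained only by arithmetic progressions.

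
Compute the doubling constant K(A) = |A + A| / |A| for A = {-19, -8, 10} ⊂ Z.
K = |A + A| / |A| = 6/3 = 2

Enumerate A + A = {a + b : a, b ∈ A}. With |A| = 3, there are |A|^2 = 9 ordered sum pairs; collecting distinct values, A + A = {-38, -27, -16, -9, 2, 20}, so |A + A| = 6. Thus K = 6/3 = 2. For comparison, the minimum possible |A + A| over all 3-element sets is 2·3 − 1 = 5 (so min K = 5/3), attained only by arithmetic progressions.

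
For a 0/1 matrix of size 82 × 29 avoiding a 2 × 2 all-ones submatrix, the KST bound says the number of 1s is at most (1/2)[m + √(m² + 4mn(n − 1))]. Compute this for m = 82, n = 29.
z(82, 29; 2, 2) ≤ (1/2)[82 + √(82² + 4·82·29·28)] = (1/2)[82 + √273060] = 302.2757

Kővári–Sós–Turán: let r_1, ..., r_82 be the row sums and z = Σ r_i the total number of 1s. Each pair of columns can share at most one row with both entries 1 (else a 2×2 all-ones block appears), so Σ_i C(r_i, 2) ≤ C(29, 2) = 406. By convexity Σ_i C(r_i, 2) ≥ 82·C(z/82, 2) = z(z − 82)/(2·82), giving z² − 82z − 82·29·28 ≤ 0 and hence z ≤ (1/2)[82 + √(6724 + 4·66584)] = (1/2)[82 + √273060] ≈ (1/2)(82 + 522.5514) = 302.2757.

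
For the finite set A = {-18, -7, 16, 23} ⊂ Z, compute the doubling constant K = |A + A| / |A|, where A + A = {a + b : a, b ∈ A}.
K = |A + A| / |A| = 10/4 = 5/2

Enumerate A + A = {a + b : a, b ∈ A}. With |A| = 4, there are |A|^2 = 16 ordered sum pairs; collecting distinct values, A + A = {-36, -25, -14, -2, 5, 9, 16, 32, 39, 46}, so |A + A| = 10. Thus K = 10/4 = 5/2. For comparison, the minimum possible |A + A| over all 4-element sets is 2·4 − 1 = 7 (so min K = 7/4), attained only by arithmetic progressions.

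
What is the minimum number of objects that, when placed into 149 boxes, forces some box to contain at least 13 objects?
n = (13 − 1)·149 + 1 = 1789

By the generalised pigeonhole principle, to guarantee some box contains ≥ r objects we need more than (r − 1) · k objects total. Threshold: n = (r − 1) · k + 1. With r = 13 and k = 149: n = 12 · 149 + 1 = 1788 + 1 = 1789. For n = 1788 = 12 · 149, we can put exactly 12 objects in every box, avoiding 13 in any single one — so 1789 is tight.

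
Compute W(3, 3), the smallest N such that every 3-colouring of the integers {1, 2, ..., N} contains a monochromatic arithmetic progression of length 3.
W(3, 3) = 27

W(3, 3) = 27. The lower bound W(3, 3) > 26 comes from an explicit good 3-colouring of [1, 26]; the upper bound W(3, 3) ≤ 27 was verified by exhaustive search over 3-colourings of [1, 27].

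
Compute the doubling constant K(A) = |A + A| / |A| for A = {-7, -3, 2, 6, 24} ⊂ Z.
K = |A + A| / |A| = 14/5

Enumerate A + A = {a + b : a, b ∈ A}. With |A| = 5, there are |A|^2 = 25 ordered sum pairs; collecting distinct values, A + A = {-14, -10, -6, -5, -1, 3, 4, 8, 12, 17, 21, 26, 30, 48}, so |A + A| = 14. Thus K = 14/5. For comparison, the minimum possible |A + A| over all 5-element sets is 2·5 − 1 = 9 (so min K = 9/5), attained only by arithmetic progressions.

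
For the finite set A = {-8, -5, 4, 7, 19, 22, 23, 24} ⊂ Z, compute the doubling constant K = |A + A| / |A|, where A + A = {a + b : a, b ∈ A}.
K = |A + A| / |A| = 30/8 = 15/4

Enumerate A + A = {a + b : a, b ∈ A}. With |A| = 8, there are |A|^2 = 64 ordered sum pairs; collecting distinct values, A + A = {-16, -13, -10, -4, -1, 2, 8, 11, 14, 15, 16, 17, 18, 19, 23, 26, 27, 28, 29, 30, 31, 38, 41, 42, 43, 44, 45, 46, 47, 48}, so |A + A| = 30. Thus K = 30/8 = 15/4. For comparison, the minimum possible |A + A| over all 8-element sets is 2·8 − 1 = 15 (so min K = 15/8), attained only by arithmetic progressions.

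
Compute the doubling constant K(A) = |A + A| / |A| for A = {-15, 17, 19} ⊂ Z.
K = |A + A| / |A| = 6/3 = 2

Enumerate A + A = {a + b : a, b ∈ A}. With |A| = 3, there are |A|^2 = 9 ordered sum pairs; collecting distinct values, A + A = {-30, 2, 4, 34, 36, 38}, so |A + A| = 6. Thus K = 6/3 = 2. For comparison, the minimum possible |A + A| over all 3-element sets is 2·3 − 1 = 5 (so min K = 5/3), attained only by arithmetic progressions.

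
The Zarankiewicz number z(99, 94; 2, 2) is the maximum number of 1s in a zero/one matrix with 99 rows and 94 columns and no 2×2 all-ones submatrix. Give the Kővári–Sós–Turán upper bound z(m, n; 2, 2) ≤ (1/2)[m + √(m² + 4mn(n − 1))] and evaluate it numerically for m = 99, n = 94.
z(99, 94; 2, 2) ≤ (1/2)[99 + √(99² + 4·99·94·93)] = (1/2)[99 + √3471633] = 981.1159

Kővári–Sós–Turán: let r_1, ..., r_99 be the row sums and z = Σ r_i the total number of 1s. Each pair of columns can share at most one row with both entries 1 (else a 2×2 all-ones block appears), so Σ_i C(r_i, 2) ≤ C(94, 2) = 4371. By convexity Σ_i C(r_i, 2) ≥ 99·C(z/99, 2) = z(z − 99)/(2·99), giving z² − 99z − 99·94·93 ≤ 0 and hence z ≤ (1/2)[99 + √(9801 + 4·865458)] = (1/2)[99 + √3471633] ≈ (1/2)(99 + 1863.2319) = 981.1159.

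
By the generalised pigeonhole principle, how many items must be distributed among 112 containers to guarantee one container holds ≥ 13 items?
n = (13 − 1)·112 + 1 = 1345

By the generalised pigeonhole principle, to guarantee some box contains ≥ r objects we need more than (r − 1) · k objects total. Threshold: n = (r − 1) · k + 1. With r = 13 and k = 112: n = 12 · 112 + 1 = 1344 + 1 = 1345. For n = 1344 = 12 · 112, we can put exactly 12 objects in every box, avoiding 13 in any single one — so 1345 is tight.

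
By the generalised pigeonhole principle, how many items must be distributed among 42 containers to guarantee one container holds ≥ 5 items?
n = (5 − 1)·42 + 1 = 169

By the generalised pigeonhole principle, to guarantee some box contains ≥ r objects we need more than (r − 1) · k objects total. Threshold: n = (r − 1) · k + 1. With r = 5 and k = 42: n = 4 · 42 + 1 = 168 + 1 = 169. For n = 168 = 4 · 42, we can put exactly 4 objects in every box, avoiding 5 in any single one — so 169 is tight.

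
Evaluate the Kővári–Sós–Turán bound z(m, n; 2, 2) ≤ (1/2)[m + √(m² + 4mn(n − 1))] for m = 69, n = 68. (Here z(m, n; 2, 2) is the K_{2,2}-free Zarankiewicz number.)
z(69, 68; 2, 2) ≤ (1/2)[69 + √(69² + 4·69·68·67)] = (1/2)[69 + √1262217] = 596.2422

Kővári–Sós–Turán: let r_1, ..., r_69 be the row sums and z = Σ r_i the total number of 1s. Each pair of columns can share at most one row with both entries 1 (else a 2×2 all-ones block appears), so Σ_i C(r_i, 2) ≤ C(68, 2) = 2278. By convexity Σ_i C(r_i, 2) ≥ 69·C(z/69, 2) = z(z − 69)/(2·69), giving z² − 69z − 69·68·67 ≤ 0 and hence z ≤ (1/2)[69 + √(4761 + 4·314364)] = (1/2)[69 + √1262217] ≈ (1/2)(69 + 1123.4843) = 596.2422.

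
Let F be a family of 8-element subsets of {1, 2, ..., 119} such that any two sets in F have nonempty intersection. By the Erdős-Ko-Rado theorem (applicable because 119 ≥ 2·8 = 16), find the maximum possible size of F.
max |F| = C(118, 7) = 52722315984

The Erdős-Ko-Rado theorem states: for n ≥ 2k, an intersecting family of k-subsets of an n-element set has size at most C(n − 1, k − 1), with equality for 'star' families {A ⊆ [n] : |A| = k, i ∈ A} (fix an element i). For n = 119, k = 8: C(118, 7) = 52722315984.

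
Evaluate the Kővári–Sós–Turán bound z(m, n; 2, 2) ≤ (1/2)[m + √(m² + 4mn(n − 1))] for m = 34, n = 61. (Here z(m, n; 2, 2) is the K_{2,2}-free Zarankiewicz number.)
z(34, 61; 2, 2) ≤ (1/2)[34 + √(34² + 4·34·61·60)] = (1/2)[34 + √498916] = 370.1699

Kővári–Sós–Turán: let r_1, ..., r_34 be the row sums and z = Σ r_i the total number of 1s. Each pair of columns can share at most one row with both entries 1 (else a 2×2 all-ones block appears), so Σ_i C(r_i, 2) ≤ C(61, 2) = 1830. By convexity Σ_i C(r_i, 2) ≥ 34·C(z/34, 2) = z(z − 34)/(2·34), giving z² − 34z − 34·61·60 ≤ 0 and hence z ≤ (1/2)[34 + √(1156 + 4·124440)] = (1/2)[34 + √498916] ≈ (1/2)(34 + 706.3399) = 370.1699.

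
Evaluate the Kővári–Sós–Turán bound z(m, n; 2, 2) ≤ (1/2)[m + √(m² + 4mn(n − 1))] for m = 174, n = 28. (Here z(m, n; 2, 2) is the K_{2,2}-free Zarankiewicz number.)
z(174, 28; 2, 2) ≤ (1/2)[174 + √(174² + 4·174·28·27)] = (1/2)[174 + √556452] = 459.9786

Kővári–Sós–Turán: let r_1, ..., r_174 be the row sums and z = Σ r_i the total number of 1s. Each pair of columns can share at most one row with both entries 1 (else a 2×2 all-ones block appears), so Σ_i C(r_i, 2) ≤ C(28, 2) = 378. By convexity Σ_i C(r_i, 2) ≥ 174·C(z/174, 2) = z(z − 174)/(2·174), giving z² − 174z − 174·28·27 ≤ 0 and hence z ≤ (1/2)[174 + √(30276 + 4·131544)] = (1/2)[174 + √556452] ≈ (1/2)(174 + 745.9571) = 459.9786.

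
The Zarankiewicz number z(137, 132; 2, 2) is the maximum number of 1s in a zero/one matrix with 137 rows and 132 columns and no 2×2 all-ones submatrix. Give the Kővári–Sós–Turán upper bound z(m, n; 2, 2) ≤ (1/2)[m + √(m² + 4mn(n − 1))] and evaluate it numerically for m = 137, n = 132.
z(137, 132; 2, 2) ≤ (1/2)[137 + √(137² + 4·137·132·131)] = (1/2)[137 + √9494785] = 1609.1805

Kővári–Sós–Turán: let r_1, ..., r_137 be the row sums and z = Σ r_i the total number of 1s. Each pair of columns can share at most one row with both entries 1 (else a 2×2 all-ones block appears), so Σ_i C(r_i, 2) ≤ C(132, 2) = 8646. By convexity Σ_i C(r_i, 2) ≥ 137·C(z/137, 2) = z(z − 137)/(2·137), giving z² − 137z − 137·132·131 ≤ 0 and hence z ≤ (1/2)[137 + √(18769 + 4·2369004)] = (1/2)[137 + √9494785] ≈ (1/2)(137 + 3081.3609) = 1609.1805.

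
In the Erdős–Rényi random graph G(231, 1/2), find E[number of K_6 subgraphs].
E[# K_6] = C(231, 6) · (1/2)^C(6, 2) = 197656884271 / 2^15 ≈ 6032009.407684

For each 6-subset S of vertices (there are C(231, 6) = 197656884271 such S), let X_S = 1 if S induces a K_6 (all C(6, 2) = 15 edges present). Then P(X_S = 1) = (1/2)^15 = 1/32768. By linearity of expectation, E[# K_6] = C(231, 6) · (1/2)^15 = 197656884271 / 32768 ≈ 6032009.407684.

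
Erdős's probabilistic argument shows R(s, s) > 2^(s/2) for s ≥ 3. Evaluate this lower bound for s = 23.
2^(23/2) = 2896.3094; so R(23, 23) > 2896.3094

Colour each edge of K_n uniformly at random with red/blue. The expected number of monochromatic K_23 is C(n, 23) · 2 · 2^(−C(23,2)). If C(n, 23) · 2^(1 − C(23,2)) < 1, then with positive probability no monochromatic K_23 exists, so R(23, 23) > n. The standard estimate C(n, 23) ≤ n^23/23! shows this inequality holds whenever n ≤ 2^(23/2) (since 23! · 2^(C(23,2) − 1) > 2^(23^2/2) ≥ n^23). Hence R(23, 23) > 2^(23/2) = 2896.3094.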